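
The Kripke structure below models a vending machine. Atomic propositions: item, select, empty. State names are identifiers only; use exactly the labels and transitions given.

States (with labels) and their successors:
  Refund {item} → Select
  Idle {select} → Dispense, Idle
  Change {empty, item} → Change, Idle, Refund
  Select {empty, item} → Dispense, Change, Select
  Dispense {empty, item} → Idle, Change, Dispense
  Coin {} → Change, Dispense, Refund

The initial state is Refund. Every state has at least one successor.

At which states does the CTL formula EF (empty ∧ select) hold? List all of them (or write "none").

States satisfying empty ∧ select: ∅.
States satisfying EF (empty ∧ select): ∅.

none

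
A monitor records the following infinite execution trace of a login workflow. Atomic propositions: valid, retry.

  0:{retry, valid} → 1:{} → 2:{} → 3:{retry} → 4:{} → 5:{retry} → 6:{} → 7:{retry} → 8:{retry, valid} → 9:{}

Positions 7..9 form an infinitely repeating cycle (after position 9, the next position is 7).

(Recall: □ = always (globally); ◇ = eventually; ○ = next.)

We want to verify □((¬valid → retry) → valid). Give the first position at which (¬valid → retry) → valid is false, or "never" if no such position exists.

Check (¬valid → retry) → valid at each position in order: 0 ✓, 1 ✓, 2 ✓.
At position 3 the labels are {retry}, so (¬valid → retry) → valid is false there. This is the first violation.

3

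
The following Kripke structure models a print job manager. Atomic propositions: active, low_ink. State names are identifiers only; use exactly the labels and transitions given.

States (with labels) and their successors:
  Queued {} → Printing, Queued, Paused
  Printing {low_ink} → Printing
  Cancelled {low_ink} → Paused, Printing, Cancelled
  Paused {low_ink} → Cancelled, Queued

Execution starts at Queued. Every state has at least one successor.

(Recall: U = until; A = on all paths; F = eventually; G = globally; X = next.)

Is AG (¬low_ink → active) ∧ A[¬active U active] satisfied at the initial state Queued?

States satisfying ¬low_ink → active: {Printing, Cancelled, Paused}.
States satisfying AG (¬low_ink → active): {Printing}.
States satisfying ¬active: {Queued, Printing, Cancelled, Paused}.
States satisfying active: ∅.
States satisfying A[¬active U active]: ∅.
States satisfying AG (¬low_ink → active) ∧ A[¬active U active]: ∅.
Queued ∉ Sat(AG (¬low_ink → active) ∧ A[¬active U active]).

Does not hold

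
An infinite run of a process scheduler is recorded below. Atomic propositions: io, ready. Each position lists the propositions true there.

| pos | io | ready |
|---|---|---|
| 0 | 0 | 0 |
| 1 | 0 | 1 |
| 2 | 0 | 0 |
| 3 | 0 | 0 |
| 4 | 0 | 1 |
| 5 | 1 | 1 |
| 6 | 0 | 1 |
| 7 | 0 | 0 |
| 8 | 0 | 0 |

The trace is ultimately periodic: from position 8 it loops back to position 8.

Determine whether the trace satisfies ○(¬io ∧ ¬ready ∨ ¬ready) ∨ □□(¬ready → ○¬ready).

The position after 0 is 1; ¬io ∧ ¬ready ∨ ¬ready is false there.
□(¬ready → ○¬ready) must hold at every position from 0 onward. It fails at position 0, so □□(¬ready → ○¬ready) is false.
At position 0: ○(¬io ∧ ¬ready ∨ ¬ready) is false; □□(¬ready → ○¬ready) is false; so ○(¬io ∧ ¬ready ∨ ¬ready) ∨ □□(¬ready → ○¬ready) is false.

Violated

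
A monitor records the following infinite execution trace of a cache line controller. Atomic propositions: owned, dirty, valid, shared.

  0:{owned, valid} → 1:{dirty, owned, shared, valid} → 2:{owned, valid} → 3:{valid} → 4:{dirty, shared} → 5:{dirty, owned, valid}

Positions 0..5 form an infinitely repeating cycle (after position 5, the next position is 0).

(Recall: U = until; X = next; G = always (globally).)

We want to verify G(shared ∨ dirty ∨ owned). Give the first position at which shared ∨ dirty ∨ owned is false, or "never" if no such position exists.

Check shared ∨ dirty ∨ owned at each position in order: 0 ✓, 1 ✓, 2 ✓.
At position 3 the labels are {valid}, so shared ∨ dirty ∨ owned is false there. This is the first violation.

3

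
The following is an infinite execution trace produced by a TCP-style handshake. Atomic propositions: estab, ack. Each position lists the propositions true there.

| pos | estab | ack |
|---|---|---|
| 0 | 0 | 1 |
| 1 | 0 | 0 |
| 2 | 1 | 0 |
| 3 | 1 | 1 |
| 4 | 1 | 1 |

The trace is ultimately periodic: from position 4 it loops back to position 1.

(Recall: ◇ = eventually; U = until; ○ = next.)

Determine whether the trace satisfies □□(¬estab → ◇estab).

Yes

□(¬estab → ◇estab) holds at every position 0..4, and those are all positions ever visited, so □□(¬estab → ◇estab) holds.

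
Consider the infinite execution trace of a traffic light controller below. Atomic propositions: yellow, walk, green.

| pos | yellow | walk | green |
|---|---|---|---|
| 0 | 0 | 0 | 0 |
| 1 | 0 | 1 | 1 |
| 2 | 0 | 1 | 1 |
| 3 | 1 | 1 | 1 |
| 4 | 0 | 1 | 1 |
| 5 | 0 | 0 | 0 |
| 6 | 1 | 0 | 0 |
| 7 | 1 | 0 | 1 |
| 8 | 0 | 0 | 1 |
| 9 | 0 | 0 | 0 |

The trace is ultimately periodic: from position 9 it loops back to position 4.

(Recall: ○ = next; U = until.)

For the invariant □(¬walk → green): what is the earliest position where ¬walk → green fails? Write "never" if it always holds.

At position 0 the labels are {}, so ¬walk → green is false there. This is the first violation.

0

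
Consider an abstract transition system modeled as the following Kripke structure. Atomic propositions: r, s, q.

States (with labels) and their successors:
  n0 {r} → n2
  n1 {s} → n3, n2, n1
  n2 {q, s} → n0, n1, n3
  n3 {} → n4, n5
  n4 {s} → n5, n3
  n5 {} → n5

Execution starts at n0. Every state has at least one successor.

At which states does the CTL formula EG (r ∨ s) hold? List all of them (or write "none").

{n0, n1, n2}

States satisfying r ∨ s: {n0, n1, n2, n4}.
States satisfying EG (r ∨ s): {n0, n1, n2}.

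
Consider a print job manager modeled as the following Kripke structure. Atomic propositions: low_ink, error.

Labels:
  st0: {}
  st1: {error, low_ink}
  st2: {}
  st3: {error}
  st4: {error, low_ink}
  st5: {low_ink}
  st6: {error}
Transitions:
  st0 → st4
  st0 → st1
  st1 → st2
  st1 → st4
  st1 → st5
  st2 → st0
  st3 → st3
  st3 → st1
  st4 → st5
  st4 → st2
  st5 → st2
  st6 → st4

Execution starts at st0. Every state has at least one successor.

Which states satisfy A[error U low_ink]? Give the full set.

{st1, st4, st5, st6}

States satisfying error: {st1, st3, st4, st6}.
States satisfying low_ink: {st1, st4, st5}.
States satisfying A[error U low_ink]: {st1, st4, st5, st6}.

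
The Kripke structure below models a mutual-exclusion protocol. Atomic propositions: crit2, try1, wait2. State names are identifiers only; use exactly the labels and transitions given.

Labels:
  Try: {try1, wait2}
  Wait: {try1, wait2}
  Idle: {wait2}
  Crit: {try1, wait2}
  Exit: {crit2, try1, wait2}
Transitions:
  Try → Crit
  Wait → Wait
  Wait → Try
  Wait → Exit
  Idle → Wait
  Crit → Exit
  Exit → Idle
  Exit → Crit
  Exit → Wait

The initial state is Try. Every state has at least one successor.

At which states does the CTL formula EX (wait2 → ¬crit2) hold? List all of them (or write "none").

States satisfying wait2 → ¬crit2: {Try, Wait, Idle, Crit}.
States satisfying EX (wait2 → ¬crit2): {Try, Wait, Idle, Exit}.

{Try, Wait, Idle, Exit}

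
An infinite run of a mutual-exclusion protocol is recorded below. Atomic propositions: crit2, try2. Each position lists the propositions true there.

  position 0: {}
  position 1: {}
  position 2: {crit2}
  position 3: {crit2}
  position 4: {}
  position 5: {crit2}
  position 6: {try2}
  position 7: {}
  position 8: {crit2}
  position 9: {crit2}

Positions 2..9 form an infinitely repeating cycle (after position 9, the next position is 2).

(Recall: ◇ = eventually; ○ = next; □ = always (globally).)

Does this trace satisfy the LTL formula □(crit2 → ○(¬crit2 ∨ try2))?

No

crit2 → ○(¬crit2 ∨ try2) must hold at every position from 0 onward. It fails at position 2, so □(crit2 → ○(¬crit2 ∨ try2)) is false.
Positions where crit2 holds: 2, 3, 5, 8, 9.
Check ○(¬crit2 ∨ try2) at each: 2→fails, 3→ok, 5→ok, 8→fails, 9→fails.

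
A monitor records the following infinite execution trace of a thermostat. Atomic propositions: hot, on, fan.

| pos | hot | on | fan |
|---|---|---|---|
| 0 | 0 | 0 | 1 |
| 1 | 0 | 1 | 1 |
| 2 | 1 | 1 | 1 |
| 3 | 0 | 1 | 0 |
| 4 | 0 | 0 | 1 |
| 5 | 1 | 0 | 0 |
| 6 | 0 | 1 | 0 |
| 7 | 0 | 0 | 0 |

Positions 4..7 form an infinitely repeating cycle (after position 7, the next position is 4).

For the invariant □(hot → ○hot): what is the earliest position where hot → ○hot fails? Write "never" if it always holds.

2

Check hot → ○hot at each position in order: 0 ✓, 1 ✓.
At position 2 the labels are {fan, hot, on} and the next position 3 has {on}, so hot → ○hot is false there. This is the first violation.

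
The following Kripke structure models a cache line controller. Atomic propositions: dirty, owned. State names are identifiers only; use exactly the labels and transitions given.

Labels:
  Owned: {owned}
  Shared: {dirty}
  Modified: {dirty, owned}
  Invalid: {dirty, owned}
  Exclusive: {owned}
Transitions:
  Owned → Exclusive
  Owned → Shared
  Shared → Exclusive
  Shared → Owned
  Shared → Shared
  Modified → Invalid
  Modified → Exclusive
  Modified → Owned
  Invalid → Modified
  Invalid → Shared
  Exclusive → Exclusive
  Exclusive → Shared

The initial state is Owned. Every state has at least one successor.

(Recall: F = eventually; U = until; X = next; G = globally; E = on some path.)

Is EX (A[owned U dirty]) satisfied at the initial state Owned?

Yes

States satisfying A[owned U dirty]: {Shared, Modified, Invalid}.
States satisfying EX (A[owned U dirty]): {Owned, Shared, Modified, Invalid, Exclusive}.
Owned ∈ Sat(EX (A[owned U dirty])).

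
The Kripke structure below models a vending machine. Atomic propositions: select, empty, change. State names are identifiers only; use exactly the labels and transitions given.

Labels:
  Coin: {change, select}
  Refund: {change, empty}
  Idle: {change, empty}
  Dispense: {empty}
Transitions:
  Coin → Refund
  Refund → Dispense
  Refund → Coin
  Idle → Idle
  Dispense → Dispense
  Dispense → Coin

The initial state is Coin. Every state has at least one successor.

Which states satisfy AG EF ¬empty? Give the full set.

States satisfying EF ¬empty: {Coin, Refund, Dispense}.
States satisfying AG EF ¬empty: {Coin, Refund, Dispense}.

{Coin, Refund, Dispense}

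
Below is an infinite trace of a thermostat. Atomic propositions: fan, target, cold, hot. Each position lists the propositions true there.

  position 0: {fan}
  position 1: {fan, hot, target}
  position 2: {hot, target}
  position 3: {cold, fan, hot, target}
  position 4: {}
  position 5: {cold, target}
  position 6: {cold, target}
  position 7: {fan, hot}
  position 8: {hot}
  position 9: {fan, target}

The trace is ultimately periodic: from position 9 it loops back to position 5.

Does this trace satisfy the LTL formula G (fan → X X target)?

Holds

fan → X X target holds at every position 0..9, and those are all positions ever visited, so G (fan → X X target) holds.
Positions where fan holds: 0, 1, 3, 7, 9.
Check X X target at each: 0→ok, 1→ok, 3→ok, 7→ok, 9→ok.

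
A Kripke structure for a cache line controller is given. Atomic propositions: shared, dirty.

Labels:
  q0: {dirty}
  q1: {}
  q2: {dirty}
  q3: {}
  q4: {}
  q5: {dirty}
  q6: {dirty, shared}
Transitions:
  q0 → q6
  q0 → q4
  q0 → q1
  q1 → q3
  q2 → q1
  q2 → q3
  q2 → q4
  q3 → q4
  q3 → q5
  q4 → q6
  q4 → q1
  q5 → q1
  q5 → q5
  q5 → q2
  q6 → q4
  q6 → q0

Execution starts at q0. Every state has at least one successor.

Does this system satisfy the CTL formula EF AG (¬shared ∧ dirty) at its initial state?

States satisfying AG (¬shared ∧ dirty): ∅.
States satisfying EF AG (¬shared ∧ dirty): ∅.
No suitable path/successor from q0 witnesses the formula.
q0 ∉ Sat(EF AG (¬shared ∧ dirty)).

Does not hold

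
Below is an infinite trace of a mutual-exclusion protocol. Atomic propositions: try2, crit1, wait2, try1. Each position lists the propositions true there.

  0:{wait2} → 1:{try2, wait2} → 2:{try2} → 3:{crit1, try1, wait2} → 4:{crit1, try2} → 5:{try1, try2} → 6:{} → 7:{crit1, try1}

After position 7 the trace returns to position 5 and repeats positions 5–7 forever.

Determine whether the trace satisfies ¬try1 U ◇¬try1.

Walking from position 0: ◇¬try1 first holds at position 0, and ¬try1 holds at every earlier position along the way, so ¬try1 U ◇¬try1 holds.

Holds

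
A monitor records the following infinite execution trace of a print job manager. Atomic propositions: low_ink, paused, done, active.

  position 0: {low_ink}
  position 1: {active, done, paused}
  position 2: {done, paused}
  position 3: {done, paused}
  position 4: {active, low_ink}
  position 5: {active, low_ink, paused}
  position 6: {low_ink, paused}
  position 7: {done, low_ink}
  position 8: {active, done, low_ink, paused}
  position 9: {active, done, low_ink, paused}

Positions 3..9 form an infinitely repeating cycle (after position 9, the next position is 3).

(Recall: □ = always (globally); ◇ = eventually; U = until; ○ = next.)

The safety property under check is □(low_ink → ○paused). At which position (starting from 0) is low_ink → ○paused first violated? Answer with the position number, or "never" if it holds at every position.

6

Check low_ink → ○paused at each position in order: 0 ✓, 1 ✓, 2 ✓, 3 ✓, 4 ✓, 5 ✓.
At position 6 the labels are {low_ink, paused} and the next position 7 has {done, low_ink}, so low_ink → ○paused is false there. This is the first violation.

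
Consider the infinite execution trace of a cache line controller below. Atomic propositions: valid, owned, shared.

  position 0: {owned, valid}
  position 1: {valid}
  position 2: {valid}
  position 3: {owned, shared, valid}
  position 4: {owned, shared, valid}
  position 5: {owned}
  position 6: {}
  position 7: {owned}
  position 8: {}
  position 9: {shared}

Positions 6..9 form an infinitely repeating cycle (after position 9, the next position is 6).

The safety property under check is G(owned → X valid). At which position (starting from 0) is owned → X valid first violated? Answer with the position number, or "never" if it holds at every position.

4

Check owned → X valid at each position in order: 0 ✓, 1 ✓, 2 ✓, 3 ✓.
At position 4 the labels are {owned, shared, valid} and the next position 5 has {owned}, so owned → X valid is false there. This is the first violation.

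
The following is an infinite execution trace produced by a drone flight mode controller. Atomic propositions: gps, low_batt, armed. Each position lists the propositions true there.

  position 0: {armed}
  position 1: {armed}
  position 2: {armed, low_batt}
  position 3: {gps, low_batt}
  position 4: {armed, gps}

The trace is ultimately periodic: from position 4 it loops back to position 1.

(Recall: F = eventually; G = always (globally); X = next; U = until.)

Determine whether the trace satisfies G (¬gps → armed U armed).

Yes

¬gps → armed U armed holds at every position 0..4, and those are all positions ever visited, so G (¬gps → armed U armed) holds.
Positions where ¬gps holds: 0, 1, 2.
Check armed U armed at each: 0→ok, 1→ok, 2→ok.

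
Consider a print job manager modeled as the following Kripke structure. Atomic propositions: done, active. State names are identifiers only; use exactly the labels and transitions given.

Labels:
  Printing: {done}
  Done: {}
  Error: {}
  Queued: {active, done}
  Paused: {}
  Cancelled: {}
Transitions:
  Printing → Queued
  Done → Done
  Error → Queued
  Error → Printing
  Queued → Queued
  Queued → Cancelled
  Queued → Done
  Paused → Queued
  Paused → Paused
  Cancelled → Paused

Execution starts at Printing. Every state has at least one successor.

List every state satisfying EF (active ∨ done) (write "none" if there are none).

States satisfying active ∨ done: {Printing, Queued}.
States satisfying EF (active ∨ done): {Printing, Error, Queued, Paused, Cancelled}.

{Printing, Error, Queued, Paused, Cancelled}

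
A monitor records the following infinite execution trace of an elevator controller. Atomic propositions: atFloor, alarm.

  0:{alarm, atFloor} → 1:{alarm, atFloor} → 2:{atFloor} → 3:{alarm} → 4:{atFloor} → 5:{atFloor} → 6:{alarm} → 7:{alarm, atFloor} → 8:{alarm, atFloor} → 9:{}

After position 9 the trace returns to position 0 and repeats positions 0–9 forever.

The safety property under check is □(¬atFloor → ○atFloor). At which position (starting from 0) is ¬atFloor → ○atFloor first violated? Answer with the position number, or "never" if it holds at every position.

never

¬atFloor → ○atFloor holds at every position 0..9, and those are all the positions the trace ever visits, so the invariant □(¬atFloor → ○atFloor) is never violated.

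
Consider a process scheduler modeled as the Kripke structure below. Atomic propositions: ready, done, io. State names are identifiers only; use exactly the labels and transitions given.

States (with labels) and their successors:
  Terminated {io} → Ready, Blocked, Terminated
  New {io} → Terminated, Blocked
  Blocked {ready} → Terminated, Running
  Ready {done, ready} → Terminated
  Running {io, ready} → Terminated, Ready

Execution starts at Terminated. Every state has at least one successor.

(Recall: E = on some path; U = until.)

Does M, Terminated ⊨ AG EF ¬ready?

States satisfying EF ¬ready: {Terminated, New, Blocked, Ready, Running}.
States satisfying AG EF ¬ready: {Terminated, New, Blocked, Ready, Running}.
Every state reachable from Terminated satisfies EF ¬ready.
Terminated ∈ Sat(AG EF ¬ready).

Holds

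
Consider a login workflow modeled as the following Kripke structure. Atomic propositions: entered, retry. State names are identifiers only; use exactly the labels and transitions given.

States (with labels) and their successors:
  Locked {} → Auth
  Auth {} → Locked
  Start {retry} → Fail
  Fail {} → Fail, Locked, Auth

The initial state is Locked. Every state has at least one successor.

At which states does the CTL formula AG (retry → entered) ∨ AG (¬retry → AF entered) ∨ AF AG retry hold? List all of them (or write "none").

{Locked, Auth, Fail}

States satisfying retry → entered: {Locked, Auth, Fail}.
States satisfying AG (retry → entered): {Locked, Auth, Fail}.
States satisfying ¬retry → AF entered: {Start}.
States satisfying AG (¬retry → AF entered): ∅.
States satisfying AG (retry → entered) ∨ AG (¬retry → AF entered): {Locked, Auth, Fail}.
States satisfying AG retry: ∅.
States satisfying AF AG retry: ∅.
States satisfying AG (retry → entered) ∨ AG (¬retry → AF entered) ∨ AF AG retry: {Locked, Auth, Fail}.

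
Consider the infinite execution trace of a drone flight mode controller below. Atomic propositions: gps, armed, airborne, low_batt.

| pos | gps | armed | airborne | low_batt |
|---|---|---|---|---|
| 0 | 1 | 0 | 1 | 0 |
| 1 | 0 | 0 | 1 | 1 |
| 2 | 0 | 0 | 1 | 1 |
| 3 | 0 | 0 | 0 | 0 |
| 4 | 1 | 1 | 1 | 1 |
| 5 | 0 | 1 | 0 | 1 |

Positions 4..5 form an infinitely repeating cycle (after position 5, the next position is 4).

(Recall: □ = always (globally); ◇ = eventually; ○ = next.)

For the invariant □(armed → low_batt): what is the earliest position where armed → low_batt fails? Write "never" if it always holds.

never

armed → low_batt holds at every position 0..5, and those are all the positions the trace ever visits, so the invariant □(armed → low_batt) is never violated.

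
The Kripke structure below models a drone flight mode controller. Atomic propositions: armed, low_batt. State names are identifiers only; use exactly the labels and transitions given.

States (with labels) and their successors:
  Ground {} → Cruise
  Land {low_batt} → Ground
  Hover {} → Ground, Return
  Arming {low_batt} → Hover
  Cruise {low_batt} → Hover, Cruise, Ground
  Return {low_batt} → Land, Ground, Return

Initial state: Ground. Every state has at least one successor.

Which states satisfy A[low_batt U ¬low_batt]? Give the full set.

{Ground, Land, Hover, Arming}

States satisfying low_batt: {Land, Arming, Cruise, Return}.
States satisfying ¬low_batt: {Ground, Hover}.
States satisfying A[low_batt U ¬low_batt]: {Ground, Land, Hover, Arming}.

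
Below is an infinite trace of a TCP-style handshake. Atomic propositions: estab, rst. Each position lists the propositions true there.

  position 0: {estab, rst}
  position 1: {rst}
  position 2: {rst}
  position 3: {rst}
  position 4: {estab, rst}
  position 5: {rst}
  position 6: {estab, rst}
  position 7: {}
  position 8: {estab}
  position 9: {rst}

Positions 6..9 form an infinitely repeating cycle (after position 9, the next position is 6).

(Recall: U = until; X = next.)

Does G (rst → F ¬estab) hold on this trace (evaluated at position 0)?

rst → F ¬estab holds at every position 0..9, and those are all positions ever visited, so G (rst → F ¬estab) holds.
Positions where rst holds: 0, 1, 2, 3, 4, 5, 6, 9.
Check F ¬estab at each: 0→ok, 1→ok, 2→ok, 3→ok, 4→ok, 5→ok, 6→ok, 9→ok.

Yes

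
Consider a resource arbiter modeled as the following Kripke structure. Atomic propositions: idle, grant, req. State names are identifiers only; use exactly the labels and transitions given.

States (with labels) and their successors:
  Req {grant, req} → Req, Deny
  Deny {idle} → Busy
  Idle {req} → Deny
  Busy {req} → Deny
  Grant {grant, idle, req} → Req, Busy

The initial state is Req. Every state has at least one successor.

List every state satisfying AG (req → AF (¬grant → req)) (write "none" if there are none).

States satisfying req → AF (¬grant → req): {Req, Deny, Idle, Busy, Grant}.
States satisfying AG (req → AF (¬grant → req)): {Req, Deny, Idle, Busy, Grant}.

{Req, Deny, Idle, Busy, Grant}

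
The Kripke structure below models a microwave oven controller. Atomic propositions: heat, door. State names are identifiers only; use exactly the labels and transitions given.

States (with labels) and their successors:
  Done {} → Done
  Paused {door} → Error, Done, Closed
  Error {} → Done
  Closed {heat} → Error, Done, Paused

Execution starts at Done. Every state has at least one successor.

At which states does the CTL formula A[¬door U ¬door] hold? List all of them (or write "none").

{Done, Error, Closed}

States satisfying ¬door: {Done, Error, Closed}.
States satisfying A[¬door U ¬door]: {Done, Error, Closed}.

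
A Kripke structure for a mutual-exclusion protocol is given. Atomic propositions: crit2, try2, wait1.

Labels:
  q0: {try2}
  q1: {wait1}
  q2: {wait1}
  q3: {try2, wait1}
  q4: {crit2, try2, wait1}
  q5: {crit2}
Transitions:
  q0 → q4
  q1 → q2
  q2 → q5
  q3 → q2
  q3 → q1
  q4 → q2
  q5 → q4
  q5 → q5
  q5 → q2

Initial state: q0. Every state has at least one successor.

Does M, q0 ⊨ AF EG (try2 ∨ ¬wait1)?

States satisfying EG (try2 ∨ ¬wait1): {q5}.
States satisfying AF EG (try2 ∨ ¬wait1): {q0, q1, q2, q3, q4, q5}.
q0 ∈ Sat(AF EG (try2 ∨ ¬wait1)).

Yes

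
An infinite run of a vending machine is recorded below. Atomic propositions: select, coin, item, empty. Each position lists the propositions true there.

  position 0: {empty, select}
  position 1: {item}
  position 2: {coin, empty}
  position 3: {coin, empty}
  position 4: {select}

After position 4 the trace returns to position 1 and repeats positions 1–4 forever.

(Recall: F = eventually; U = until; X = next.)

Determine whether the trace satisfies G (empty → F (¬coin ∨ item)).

empty → F (¬coin ∨ item) holds at every position 0..4, and those are all positions ever visited, so G (empty → F (¬coin ∨ item)) holds.
Positions where empty holds: 0, 2, 3.
Check F (¬coin ∨ item) at each: 0→ok, 2→ok, 3→ok.

Yes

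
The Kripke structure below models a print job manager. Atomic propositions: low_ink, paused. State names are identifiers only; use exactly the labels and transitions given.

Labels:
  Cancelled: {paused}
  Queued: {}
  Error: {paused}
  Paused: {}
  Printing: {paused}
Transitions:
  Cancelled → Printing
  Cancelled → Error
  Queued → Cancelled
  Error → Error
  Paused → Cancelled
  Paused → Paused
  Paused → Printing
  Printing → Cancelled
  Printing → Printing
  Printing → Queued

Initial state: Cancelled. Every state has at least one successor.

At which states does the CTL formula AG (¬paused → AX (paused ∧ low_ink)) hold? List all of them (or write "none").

States satisfying ¬paused → AX (paused ∧ low_ink): {Cancelled, Error, Printing}.
States satisfying AG (¬paused → AX (paused ∧ low_ink)): {Error}.

{Error}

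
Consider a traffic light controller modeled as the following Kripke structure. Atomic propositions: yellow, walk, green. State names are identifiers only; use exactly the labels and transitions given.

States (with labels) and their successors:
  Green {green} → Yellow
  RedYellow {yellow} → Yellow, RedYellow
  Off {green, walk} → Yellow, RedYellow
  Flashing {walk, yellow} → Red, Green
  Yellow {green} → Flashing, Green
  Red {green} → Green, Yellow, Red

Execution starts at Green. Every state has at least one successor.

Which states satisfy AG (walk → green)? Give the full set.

States satisfying walk → green: {Green, RedYellow, Off, Yellow, Red}.
States satisfying AG (walk → green): ∅.

none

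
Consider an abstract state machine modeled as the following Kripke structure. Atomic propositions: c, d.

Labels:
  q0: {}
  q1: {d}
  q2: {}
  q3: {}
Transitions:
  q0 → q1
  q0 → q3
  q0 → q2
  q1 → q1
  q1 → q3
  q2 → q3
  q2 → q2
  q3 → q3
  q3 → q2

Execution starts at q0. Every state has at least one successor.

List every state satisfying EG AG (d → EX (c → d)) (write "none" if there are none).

{q0, q1, q2, q3}

States satisfying AG (d → EX (c → d)): {q0, q1, q2, q3}.
States satisfying EG AG (d → EX (c → d)): {q0, q1, q2, q3}.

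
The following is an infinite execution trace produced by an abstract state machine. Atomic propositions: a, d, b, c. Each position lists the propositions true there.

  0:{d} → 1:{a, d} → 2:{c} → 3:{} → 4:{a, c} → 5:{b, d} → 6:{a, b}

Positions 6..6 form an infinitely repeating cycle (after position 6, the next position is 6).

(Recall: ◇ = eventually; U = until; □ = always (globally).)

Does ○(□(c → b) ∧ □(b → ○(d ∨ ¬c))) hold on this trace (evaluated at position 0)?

Does not hold

The position after 0 is 1; □(c → b) ∧ □(b → ○(d ∨ ¬c)) is false there.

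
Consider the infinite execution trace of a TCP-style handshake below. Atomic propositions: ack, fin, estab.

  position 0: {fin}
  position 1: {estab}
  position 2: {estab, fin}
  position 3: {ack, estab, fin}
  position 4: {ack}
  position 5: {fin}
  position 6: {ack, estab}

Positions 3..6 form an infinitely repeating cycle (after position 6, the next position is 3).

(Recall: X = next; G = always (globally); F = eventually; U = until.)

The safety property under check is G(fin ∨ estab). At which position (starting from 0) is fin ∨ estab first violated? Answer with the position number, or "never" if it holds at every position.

4

Check fin ∨ estab at each position in order: 0 ✓, 1 ✓, 2 ✓, 3 ✓.
At position 4 the labels are {ack}, so fin ∨ estab is false there. This is the first violation.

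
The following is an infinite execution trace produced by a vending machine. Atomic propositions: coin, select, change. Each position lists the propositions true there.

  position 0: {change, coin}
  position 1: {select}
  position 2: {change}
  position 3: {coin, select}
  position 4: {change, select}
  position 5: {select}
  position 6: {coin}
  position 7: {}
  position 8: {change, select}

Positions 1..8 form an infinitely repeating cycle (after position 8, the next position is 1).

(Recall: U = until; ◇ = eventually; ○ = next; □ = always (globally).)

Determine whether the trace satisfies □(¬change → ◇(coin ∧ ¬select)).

Satisfied

¬change → ◇(coin ∧ ¬select) holds at every position 0..8, and those are all positions ever visited, so □(¬change → ◇(coin ∧ ¬select)) holds.
Positions where ¬change holds: 1, 3, 5, 6, 7.
Check ◇(coin ∧ ¬select) at each: 1→ok, 3→ok, 5→ok, 6→ok, 7→ok.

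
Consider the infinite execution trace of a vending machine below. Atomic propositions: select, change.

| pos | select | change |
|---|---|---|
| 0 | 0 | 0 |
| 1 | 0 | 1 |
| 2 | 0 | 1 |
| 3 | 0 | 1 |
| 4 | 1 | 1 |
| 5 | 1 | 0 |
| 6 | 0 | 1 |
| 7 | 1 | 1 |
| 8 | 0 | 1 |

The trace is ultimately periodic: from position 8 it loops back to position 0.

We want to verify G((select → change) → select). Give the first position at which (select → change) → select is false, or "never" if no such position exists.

0

At position 0 the labels are {}, so (select → change) → select is false there. This is the first violation.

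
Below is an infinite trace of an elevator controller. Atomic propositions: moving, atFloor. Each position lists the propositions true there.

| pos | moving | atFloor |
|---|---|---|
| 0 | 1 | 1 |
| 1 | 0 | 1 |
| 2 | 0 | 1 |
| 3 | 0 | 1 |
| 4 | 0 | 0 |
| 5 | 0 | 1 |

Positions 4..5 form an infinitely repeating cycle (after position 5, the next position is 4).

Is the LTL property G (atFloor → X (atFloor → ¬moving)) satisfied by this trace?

Holds

atFloor → X (atFloor → ¬moving) holds at every position 0..5, and those are all positions ever visited, so G (atFloor → X (atFloor → ¬moving)) holds.
Positions where atFloor holds: 0, 1, 2, 3, 5.
Check X (atFloor → ¬moving) at each: 0→ok, 1→ok, 2→ok, 3→ok, 5→ok.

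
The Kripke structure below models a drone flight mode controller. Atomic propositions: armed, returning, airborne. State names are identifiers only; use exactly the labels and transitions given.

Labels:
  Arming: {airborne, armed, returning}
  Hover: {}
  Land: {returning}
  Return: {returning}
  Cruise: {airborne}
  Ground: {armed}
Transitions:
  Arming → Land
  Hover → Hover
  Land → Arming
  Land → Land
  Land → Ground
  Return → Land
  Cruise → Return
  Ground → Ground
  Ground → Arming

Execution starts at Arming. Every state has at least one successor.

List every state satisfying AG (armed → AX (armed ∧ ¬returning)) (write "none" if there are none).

States satisfying armed → AX (armed ∧ ¬returning): {Hover, Land, Return, Cruise}.
States satisfying AG (armed → AX (armed ∧ ¬returning)): {Hover}.

{Hover}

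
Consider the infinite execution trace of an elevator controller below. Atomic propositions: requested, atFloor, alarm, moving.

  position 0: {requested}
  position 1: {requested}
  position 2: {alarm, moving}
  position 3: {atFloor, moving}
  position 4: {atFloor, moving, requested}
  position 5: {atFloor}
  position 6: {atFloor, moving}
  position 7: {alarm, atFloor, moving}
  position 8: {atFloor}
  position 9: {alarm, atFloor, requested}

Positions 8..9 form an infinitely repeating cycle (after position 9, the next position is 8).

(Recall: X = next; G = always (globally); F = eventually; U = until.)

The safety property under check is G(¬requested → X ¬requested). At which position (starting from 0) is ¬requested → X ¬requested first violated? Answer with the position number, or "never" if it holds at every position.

Check ¬requested → X ¬requested at each position in order: 0 ✓, 1 ✓, 2 ✓.
At position 3 the labels are {atFloor, moving} and the next position 4 has {atFloor, moving, requested}, so ¬requested → X ¬requested is false there. This is the first violation.

3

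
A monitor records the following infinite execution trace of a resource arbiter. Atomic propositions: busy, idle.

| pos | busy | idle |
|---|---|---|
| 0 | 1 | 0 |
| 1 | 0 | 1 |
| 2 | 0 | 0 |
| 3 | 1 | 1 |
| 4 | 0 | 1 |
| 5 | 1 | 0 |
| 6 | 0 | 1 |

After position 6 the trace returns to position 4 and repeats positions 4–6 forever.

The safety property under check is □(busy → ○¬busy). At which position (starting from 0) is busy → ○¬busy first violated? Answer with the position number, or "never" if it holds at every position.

never

busy → ○¬busy holds at every position 0..6, and those are all the positions the trace ever visits, so the invariant □(busy → ○¬busy) is never violated.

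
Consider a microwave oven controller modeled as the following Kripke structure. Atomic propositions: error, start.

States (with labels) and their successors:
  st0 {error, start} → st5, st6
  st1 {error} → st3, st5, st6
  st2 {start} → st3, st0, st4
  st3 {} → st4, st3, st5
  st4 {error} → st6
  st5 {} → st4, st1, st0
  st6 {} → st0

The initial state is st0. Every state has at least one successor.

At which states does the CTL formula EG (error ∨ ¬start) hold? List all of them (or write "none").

{st0, st1, st3, st4, st5, st6}

States satisfying error ∨ ¬start: {st0, st1, st3, st4, st5, st6}.
States satisfying EG (error ∨ ¬start): {st0, st1, st3, st4, st5, st6}.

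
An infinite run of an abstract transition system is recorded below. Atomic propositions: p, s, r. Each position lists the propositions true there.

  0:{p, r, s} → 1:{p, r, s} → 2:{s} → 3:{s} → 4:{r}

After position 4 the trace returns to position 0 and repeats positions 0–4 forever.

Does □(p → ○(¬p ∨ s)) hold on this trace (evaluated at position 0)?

Satisfied

p → ○(¬p ∨ s) holds at every position 0..4, and those are all positions ever visited, so □(p → ○(¬p ∨ s)) holds.
Positions where p holds: 0, 1.
Check ○(¬p ∨ s) at each: 0→ok, 1→ok.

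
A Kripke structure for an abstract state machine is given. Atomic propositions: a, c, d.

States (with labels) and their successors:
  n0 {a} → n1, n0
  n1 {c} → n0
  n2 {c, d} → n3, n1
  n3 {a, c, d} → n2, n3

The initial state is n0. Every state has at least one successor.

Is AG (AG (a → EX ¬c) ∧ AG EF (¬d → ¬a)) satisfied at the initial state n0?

States satisfying AG (a → EX ¬c) ∧ AG EF (¬d → ¬a): {n0, n1}.
States satisfying AG (AG (a → EX ¬c) ∧ AG EF (¬d → ¬a)): {n0, n1}.
Every state reachable from n0 satisfies AG (a → EX ¬c) ∧ AG EF (¬d → ¬a).
n0 ∈ Sat(AG (AG (a → EX ¬c) ∧ AG EF (¬d → ¬a))).

Holds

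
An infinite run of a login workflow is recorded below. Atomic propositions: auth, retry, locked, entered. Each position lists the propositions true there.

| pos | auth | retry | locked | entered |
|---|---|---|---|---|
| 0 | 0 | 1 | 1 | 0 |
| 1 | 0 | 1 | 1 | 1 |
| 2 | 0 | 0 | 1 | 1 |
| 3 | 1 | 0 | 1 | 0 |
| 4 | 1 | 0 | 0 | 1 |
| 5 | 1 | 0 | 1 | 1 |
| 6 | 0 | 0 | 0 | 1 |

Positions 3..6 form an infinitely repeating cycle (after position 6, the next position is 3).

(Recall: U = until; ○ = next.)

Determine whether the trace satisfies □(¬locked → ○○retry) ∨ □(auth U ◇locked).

¬locked → ○○retry must hold at every position from 0 onward. It fails at position 4, so □(¬locked → ○○retry) is false.
Positions where ¬locked holds: 4, 6.
Check ○○retry at each: 4→fails, 6→fails.
auth U ◇locked holds at every position 0..6, and those are all positions ever visited, so □(auth U ◇locked) holds.
At position 0: □(¬locked → ○○retry) is false; □(auth U ◇locked) is true; so □(¬locked → ○○retry) ∨ □(auth U ◇locked) is true.

Yes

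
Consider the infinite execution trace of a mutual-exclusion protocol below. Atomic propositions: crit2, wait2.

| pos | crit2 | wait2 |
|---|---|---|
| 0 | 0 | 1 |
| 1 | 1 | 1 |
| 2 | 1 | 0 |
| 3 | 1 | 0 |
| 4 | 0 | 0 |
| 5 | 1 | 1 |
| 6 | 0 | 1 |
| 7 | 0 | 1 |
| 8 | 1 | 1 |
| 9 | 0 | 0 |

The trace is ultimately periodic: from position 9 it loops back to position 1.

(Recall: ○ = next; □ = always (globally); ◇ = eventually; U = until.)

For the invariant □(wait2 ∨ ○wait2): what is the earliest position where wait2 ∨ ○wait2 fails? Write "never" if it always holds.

Check wait2 ∨ ○wait2 at each position in order: 0 ✓, 1 ✓.
At position 2 the labels are {crit2} and the next position 3 has {crit2}, so wait2 ∨ ○wait2 is false there. This is the first violation.

2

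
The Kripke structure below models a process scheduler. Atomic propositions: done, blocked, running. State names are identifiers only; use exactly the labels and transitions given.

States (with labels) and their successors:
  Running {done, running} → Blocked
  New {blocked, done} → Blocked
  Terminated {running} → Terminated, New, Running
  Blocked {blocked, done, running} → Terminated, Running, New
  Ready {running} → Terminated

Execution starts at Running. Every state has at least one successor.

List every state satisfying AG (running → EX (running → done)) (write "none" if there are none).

{Running, New, Terminated, Blocked}

States satisfying running → EX (running → done): {Running, New, Terminated, Blocked}.
States satisfying AG (running → EX (running → done)): {Running, New, Terminated, Blocked}.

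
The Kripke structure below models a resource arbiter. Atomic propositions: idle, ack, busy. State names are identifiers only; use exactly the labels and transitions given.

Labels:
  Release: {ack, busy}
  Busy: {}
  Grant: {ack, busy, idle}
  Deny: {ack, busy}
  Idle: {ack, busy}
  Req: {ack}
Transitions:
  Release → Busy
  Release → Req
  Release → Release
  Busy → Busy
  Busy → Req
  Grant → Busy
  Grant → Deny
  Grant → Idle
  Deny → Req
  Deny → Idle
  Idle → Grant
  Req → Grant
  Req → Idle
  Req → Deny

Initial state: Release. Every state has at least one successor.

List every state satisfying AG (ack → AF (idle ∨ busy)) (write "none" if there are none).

{Release, Busy, Grant, Deny, Idle, Req}

States satisfying ack → AF (idle ∨ busy): {Release, Busy, Grant, Deny, Idle, Req}.
States satisfying AG (ack → AF (idle ∨ busy)): {Release, Busy, Grant, Deny, Idle, Req}.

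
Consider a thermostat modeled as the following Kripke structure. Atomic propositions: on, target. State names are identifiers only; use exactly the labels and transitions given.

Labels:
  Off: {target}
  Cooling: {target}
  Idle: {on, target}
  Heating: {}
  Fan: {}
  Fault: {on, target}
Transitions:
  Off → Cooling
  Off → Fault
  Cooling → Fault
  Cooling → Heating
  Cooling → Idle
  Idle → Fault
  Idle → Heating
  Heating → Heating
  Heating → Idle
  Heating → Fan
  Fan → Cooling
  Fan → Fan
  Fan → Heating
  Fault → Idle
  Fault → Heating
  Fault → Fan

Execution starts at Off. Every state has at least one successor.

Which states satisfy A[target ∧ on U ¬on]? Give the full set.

States satisfying target ∧ on: {Idle, Fault}.
States satisfying ¬on: {Off, Cooling, Heating, Fan}.
States satisfying A[target ∧ on U ¬on]: {Off, Cooling, Heating, Fan}.

{Off, Cooling, Heating, Fan}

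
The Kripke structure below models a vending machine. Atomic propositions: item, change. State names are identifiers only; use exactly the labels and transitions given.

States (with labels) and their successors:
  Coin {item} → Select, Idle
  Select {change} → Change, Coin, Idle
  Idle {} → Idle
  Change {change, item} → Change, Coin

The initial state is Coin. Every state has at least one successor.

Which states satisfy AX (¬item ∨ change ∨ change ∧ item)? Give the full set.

{Coin, Idle}

States satisfying ¬item ∨ change ∨ change ∧ item: {Select, Idle, Change}.
States satisfying AX (¬item ∨ change ∨ change ∧ item): {Coin, Idle}.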